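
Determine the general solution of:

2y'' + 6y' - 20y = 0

Characteristic equation: 2r² + 6r - 20 = 0
Divide by 2: r² + 3r - 10 = 0
Roots: r = 2, -5 (distinct real)
General solution: y = C₁e^(2x) + C₂e^(-5x)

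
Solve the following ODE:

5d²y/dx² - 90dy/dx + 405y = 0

Characteristic equation: 5r² - 90r + 405 = 0
Divide by 5: r² - 18r + 81 = 0
Factored: (r - 9)² = 0
Repeated root: r = 9
General solution: y = (C₁ + C₂x)e^(9x)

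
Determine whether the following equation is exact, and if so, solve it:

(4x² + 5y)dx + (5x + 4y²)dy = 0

Verify exactness: ∂M/∂y = ∂N/∂x ✓
Find F(x,y) such that ∂F/∂x = M, ∂F/∂y = N
Solution: 4x³/3 + 5xy + 4y³/3 = C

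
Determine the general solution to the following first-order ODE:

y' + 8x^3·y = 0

Using integrating factor method:

General solution: y = Ce^(-2x^4)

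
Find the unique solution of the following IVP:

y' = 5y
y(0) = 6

General solution: y = Ce^(5x)
Applying IC y(0) = 6:
Particular solution: y = 6e^(5x)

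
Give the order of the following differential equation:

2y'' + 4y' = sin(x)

The order is 2 (highest derivative is of order 2).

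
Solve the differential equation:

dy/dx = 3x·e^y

Separating variables and integrating:
-e^(-y) = 3x²/2 + C

General solution: y = -ln(C - 3x²/2)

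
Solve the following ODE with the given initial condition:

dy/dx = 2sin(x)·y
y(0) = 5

General solution: y = Ce^(-2cos(x))
Applying IC y(0) = 5:
Particular solution: y = 5e^(2(1-cos(x)))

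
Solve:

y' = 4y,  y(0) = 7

General solution: y = Ce^(4x)
Applying IC y(0) = 7:
Particular solution: y = 7e^(4x)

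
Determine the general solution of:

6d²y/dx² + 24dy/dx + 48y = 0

Characteristic equation: 6r² + 24r + 48 = 0
Divide by 6: r² + 4r + 8 = 0
Roots: r = -2 ± 2i (complex conjugates)
General solution: y = e^(-2x)(C₁cos(2x) + C₂sin(2x))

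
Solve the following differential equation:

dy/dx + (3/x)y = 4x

Using integrating factor method:

General solution: y = (4/5)x^2 + Cx^(-3)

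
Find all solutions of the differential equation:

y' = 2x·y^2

Separating variables and integrating:
-1/y = x^2 + C

General solution: y^-1 = -x^2 + C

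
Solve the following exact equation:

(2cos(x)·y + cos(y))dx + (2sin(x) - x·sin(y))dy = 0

Verify exactness: ∂M/∂y = ∂N/∂x ✓
Find F(x,y) such that ∂F/∂x = M, ∂F/∂y = N
Solution: 2sin(x)·y + x·cos(y) = C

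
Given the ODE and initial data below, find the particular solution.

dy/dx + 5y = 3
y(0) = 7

General solution: y = 3/5 + Ce^(-5x)
Applying y(0) = 7: C = 7 - 3/5 = 32/5
Particular solution: y = 3/5 + (32/5)e^(-5x)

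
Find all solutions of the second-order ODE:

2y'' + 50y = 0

Characteristic equation: 2r² + 50 = 0
Divide by 2: r² + 25 = 0
Roots: r = ±5i (complex conjugates)
General solution: y = C₁cos(5x) + C₂sin(5x)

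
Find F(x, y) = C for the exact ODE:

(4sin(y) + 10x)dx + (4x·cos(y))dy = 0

Verify exactness: ∂M/∂y = ∂N/∂x ✓
Find F(x,y) such that ∂F/∂x = M, ∂F/∂y = N
Solution: 4x·sin(y) + 5x² = C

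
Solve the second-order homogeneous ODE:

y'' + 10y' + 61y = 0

Characteristic equation: r² + 10r + 61 = 0
Roots: r = -5 ± 6i (complex conjugates)
General solution: y = e^(-5x)(C₁cos(6x) + C₂sin(6x))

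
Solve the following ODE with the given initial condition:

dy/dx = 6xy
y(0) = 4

General solution: y = Ce^(3x²)
Applying IC y(0) = 4:
Particular solution: y = 4e^(3x²)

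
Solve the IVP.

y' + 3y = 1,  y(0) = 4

General solution: y = 1/3 + Ce^(-3x)
Applying y(0) = 4: C = 4 - 1/3 = 11/3
Particular solution: y = 1/3 + (11/3)e^(-3x)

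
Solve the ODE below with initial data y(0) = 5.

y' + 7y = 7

General solution: y = 1 + Ce^(-7x)
Applying y(0) = 5: C = 5 - 1 = 4
Particular solution: y = 1 + 4e^(-7x)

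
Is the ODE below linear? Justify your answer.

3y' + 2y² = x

No. Nonlinear (y² term)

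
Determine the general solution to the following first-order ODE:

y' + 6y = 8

Using integrating factor method:

General solution: y = 4/3 + Ce^(-6x)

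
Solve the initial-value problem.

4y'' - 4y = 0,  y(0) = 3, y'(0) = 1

General solution: y = C₁e^x + C₂e^(-x)
Applying ICs: C₁ = 2, C₂ = 1
Particular solution: y = 2e^x + e^(-x)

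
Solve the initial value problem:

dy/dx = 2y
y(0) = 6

General solution: y = Ce^(2x)
Applying IC y(0) = 6:
Particular solution: y = 6e^(2x)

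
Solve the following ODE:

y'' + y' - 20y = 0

Characteristic equation: r² + r - 20 = 0
Roots: r = 4, -5 (distinct real)
General solution: y = C₁e^(4x) + C₂e^(-5x)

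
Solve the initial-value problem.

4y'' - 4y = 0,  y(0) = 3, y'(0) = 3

General solution: y = C₁e^x + C₂e^(-x)
Applying ICs: C₁ = 3, C₂ = 0
Particular solution: y = 3e^x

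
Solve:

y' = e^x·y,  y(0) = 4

General solution: y = Ce^(e^x)
Applying IC y(0) = 4:
Particular solution: y = 4e^(e^x - 1)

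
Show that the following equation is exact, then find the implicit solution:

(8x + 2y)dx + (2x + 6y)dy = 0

Verify exactness: ∂M/∂y = ∂N/∂x ✓
Find F(x,y) such that ∂F/∂x = M, ∂F/∂y = N
Solution: 4x² + 2xy + 3y² = C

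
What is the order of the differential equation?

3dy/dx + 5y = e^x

The order is 1 (highest derivative is of order 1).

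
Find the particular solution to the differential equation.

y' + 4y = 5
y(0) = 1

General solution: y = 5/4 + Ce^(-4x)
Applying y(0) = 1: C = 1 - 5/4 = -1/4
Particular solution: y = 5/4 - (1/4)e^(-4x)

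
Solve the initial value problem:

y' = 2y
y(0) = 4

General solution: y = Ce^(2x)
Applying IC y(0) = 4:
Particular solution: y = 4e^(2x)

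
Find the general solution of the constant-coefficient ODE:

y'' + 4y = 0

Characteristic equation: r² + 4 = 0
Roots: r = ±2i (complex conjugates)
General solution: y = C₁cos(2x) + C₂sin(2x)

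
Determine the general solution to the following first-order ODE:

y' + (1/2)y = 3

Using integrating factor method:

General solution: y = 6 + Ce^(-x/2)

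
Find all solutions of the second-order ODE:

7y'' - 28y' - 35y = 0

Characteristic equation: 7r² - 28r - 35 = 0
Divide by 7: r² - 4r - 5 = 0
Roots: r = 5, -1 (distinct real)
General solution: y = C₁e^(5x) + C₂e^(-x)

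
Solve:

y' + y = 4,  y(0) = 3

General solution: y = 4 + Ce^(-x)
Applying y(0) = 3: C = 3 - 4 = -1
Particular solution: y = 4 - e^(-x)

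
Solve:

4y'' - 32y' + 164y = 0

Characteristic equation: 4r² - 32r + 164 = 0
Divide by 4: r² - 8r + 41 = 0
Roots: r = 4 ± 5i (complex conjugates)
General solution: y = e^(4x)(C₁cos(5x) + C₂sin(5x))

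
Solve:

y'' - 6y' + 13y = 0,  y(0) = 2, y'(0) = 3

General solution: y = e^(3x)(C₁cos(2x) + C₂sin(2x))
Complex roots r = 3 ± 2i
Applying ICs: C₁ = 2, C₂ = -3/2
Particular solution: y = e^(3x)(2cos(2x) - (3/2)sin(2x))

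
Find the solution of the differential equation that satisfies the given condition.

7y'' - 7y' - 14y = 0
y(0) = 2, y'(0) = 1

General solution: y = C₁e^(2x) + C₂e^(-x)
Applying ICs: C₁ = 1, C₂ = 1
Particular solution: y = e^(2x) + e^(-x)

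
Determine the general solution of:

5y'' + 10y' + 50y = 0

Characteristic equation: 5r² + 10r + 50 = 0
Divide by 5: r² + 2r + 10 = 0
Roots: r = -1 ± 3i (complex conjugates)
General solution: y = e^(-x)(C₁cos(3x) + C₂sin(3x))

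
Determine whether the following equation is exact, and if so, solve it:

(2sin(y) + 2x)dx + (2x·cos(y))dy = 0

Verify exactness: ∂M/∂y = ∂N/∂x ✓
Find F(x,y) such that ∂F/∂x = M, ∂F/∂y = N
Solution: 2x·sin(y) + x² = C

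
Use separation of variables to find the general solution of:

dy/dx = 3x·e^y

Separating variables and integrating:
-e^(-y) = 3x²/2 + C

General solution: y = -ln(C - 3x²/2)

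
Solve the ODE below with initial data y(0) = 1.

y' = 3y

General solution: y = Ce^(3x)
Applying IC y(0) = 1:
Particular solution: y = e^(3x)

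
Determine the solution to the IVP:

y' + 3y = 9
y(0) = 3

General solution: y = 3 + Ce^(-3x)
Applying y(0) = 3: C = 3 - 3 = 0
Particular solution: y = 3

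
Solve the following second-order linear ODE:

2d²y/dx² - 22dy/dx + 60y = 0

Characteristic equation: 2r² - 22r + 60 = 0
Divide by 2: r² - 11r + 30 = 0
Roots: r = 6, 5 (distinct real)
General solution: y = C₁e^(6x) + C₂e^(5x)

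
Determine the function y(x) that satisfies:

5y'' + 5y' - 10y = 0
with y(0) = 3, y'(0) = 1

General solution: y = C₁e^x + C₂e^(-2x)
Applying ICs: C₁ = 7/3, C₂ = 2/3
Particular solution: y = (7/3)e^x + (2/3)e^(-2x)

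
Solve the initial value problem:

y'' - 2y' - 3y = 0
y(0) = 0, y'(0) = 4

General solution: y = C₁e^(3x) + C₂e^(-x)
Applying ICs: C₁ = 1, C₂ = -1
Particular solution: y = e^(3x) - e^(-x)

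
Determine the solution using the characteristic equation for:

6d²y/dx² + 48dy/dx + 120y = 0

Characteristic equation: 6r² + 48r + 120 = 0
Divide by 6: r² + 8r + 20 = 0
Roots: r = -4 ± 2i (complex conjugates)
General solution: y = e^(-4x)(C₁cos(2x) + C₂sin(2x))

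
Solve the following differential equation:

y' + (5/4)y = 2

Using integrating factor method:

General solution: y = 8/5 + Ce^(-5x/4)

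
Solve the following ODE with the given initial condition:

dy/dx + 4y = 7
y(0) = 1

General solution: y = 7/4 + Ce^(-4x)
Applying y(0) = 1: C = 1 - 7/4 = -3/4
Particular solution: y = 7/4 - (3/4)e^(-4x)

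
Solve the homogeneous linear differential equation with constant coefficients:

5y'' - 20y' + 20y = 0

Characteristic equation: 5r² - 20r + 20 = 0
Divide by 5: r² - 4r + 4 = 0
Factored: (r - 2)² = 0
Repeated root: r = 2
General solution: y = (C₁ + C₂x)e^(2x)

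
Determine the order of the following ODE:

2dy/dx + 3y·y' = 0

The order is 1 (highest derivative is of order 1).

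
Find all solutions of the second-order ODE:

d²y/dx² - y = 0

Characteristic equation: r² - 1 = 0
Roots: r = 1, -1 (distinct real)
General solution: y = C₁e^x + C₂e^(-x)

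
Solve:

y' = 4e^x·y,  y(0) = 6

General solution: y = Ce^(4e^x)
Applying IC y(0) = 6:
Particular solution: y = 6e^(4(e^x - 1))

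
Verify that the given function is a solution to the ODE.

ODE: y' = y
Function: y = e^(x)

Verification:
y = e^(x)
y' = e^(x)
y = e^(x)
y' = y ✓

Yes, it is a solution.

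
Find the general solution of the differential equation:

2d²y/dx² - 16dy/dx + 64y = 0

Characteristic equation: 2r² - 16r + 64 = 0
Divide by 2: r² - 8r + 32 = 0
Roots: r = 4 ± 4i (complex conjugates)
General solution: y = e^(4x)(C₁cos(4x) + C₂sin(4x))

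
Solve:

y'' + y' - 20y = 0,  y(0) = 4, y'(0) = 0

General solution: y = C₁e^(4x) + C₂e^(-5x)
Applying ICs: C₁ = 20/9, C₂ = 16/9
Particular solution: y = (20/9)e^(4x) + (16/9)e^(-5x)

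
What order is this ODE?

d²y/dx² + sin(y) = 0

The order is 2 (highest derivative is of order 2).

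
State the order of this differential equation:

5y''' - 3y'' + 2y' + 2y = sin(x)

The order is 3 (highest derivative is of order 3).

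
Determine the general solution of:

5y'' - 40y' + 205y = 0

Characteristic equation: 5r² - 40r + 205 = 0
Divide by 5: r² - 8r + 41 = 0
Roots: r = 4 ± 5i (complex conjugates)
General solution: y = e^(4x)(C₁cos(5x) + C₂sin(5x))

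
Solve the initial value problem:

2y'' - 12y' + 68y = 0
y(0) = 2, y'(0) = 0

General solution: y = e^(3x)(C₁cos(5x) + C₂sin(5x))
Complex roots r = 3 ± 5i
Applying ICs: C₁ = 2, C₂ = -6/5
Particular solution: y = e^(3x)(2cos(5x) - (6/5)sin(5x))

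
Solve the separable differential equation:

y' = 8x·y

Separating variables and integrating:
ln|y| = 4x^2 + C

General solution: y = Ce^(4x^2)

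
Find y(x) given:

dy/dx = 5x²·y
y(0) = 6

General solution: y = Ce^(5x³/3)
Applying IC y(0) = 6:
Particular solution: y = 6e^(5x³/3)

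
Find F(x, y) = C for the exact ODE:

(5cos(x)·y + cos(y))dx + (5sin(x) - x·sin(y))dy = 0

Verify exactness: ∂M/∂y = ∂N/∂x ✓
Find F(x,y) such that ∂F/∂x = M, ∂F/∂y = N
Solution: 5sin(x)·y + x·cos(y) = C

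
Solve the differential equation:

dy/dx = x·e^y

Separating variables and integrating:
-e^(-y) = x²/2 + C

General solution: y = -ln(C - x²/2)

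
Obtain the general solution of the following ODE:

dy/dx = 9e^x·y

Separating variables and integrating:
ln|y| = 9e^x + C

General solution: y = Ce^(9e^x)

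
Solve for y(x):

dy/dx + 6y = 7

Using integrating factor method:

General solution: y = 7/6 + Ce^(-6x)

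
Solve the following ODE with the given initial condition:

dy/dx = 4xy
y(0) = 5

General solution: y = Ce^(2x²)
Applying IC y(0) = 5:
Particular solution: y = 5e^(2x²)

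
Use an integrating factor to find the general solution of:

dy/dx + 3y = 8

Using integrating factor method:

General solution: y = 8/3 + Ce^(-3x)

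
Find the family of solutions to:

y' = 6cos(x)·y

Separating variables and integrating:
ln|y| = 6sin(x) + C

General solution: y = Ce^(6sin(x))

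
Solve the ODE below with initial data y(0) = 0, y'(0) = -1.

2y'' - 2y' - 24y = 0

General solution: y = C₁e^(4x) + C₂e^(-3x)
Applying ICs: C₁ = -1/7, C₂ = 1/7
Particular solution: y = -(1/7)e^(4x) + (1/7)e^(-3x)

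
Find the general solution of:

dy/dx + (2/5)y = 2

Using integrating factor method:

General solution: y = 5 + Ce^(-2x/5)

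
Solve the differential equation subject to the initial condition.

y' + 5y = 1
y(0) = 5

General solution: y = 1/5 + Ce^(-5x)
Applying y(0) = 5: C = 5 - 1/5 = 24/5
Particular solution: y = 1/5 + (24/5)e^(-5x)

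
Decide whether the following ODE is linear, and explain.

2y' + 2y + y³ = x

Nonlinear (y³ term)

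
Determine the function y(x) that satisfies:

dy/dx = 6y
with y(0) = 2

General solution: y = Ce^(6x)
Applying IC y(0) = 2:
Particular solution: y = 2e^(6x)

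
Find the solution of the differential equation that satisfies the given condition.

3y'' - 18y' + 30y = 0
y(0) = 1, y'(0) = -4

General solution: y = e^(3x)(C₁cos(x) + C₂sin(x))
Complex roots r = 3 ± i
Applying ICs: C₁ = 1, C₂ = -7
Particular solution: y = e^(3x)(cos(x) - 7sin(x))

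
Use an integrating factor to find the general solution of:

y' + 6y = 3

Using integrating factor method:

General solution: y = 1/2 + Ce^(-6x)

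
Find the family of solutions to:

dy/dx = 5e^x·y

Separating variables and integrating:
ln|y| = 5e^x + C

General solution: y = Ce^(5e^x)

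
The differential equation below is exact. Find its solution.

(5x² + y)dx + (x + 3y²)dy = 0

Verify exactness: ∂M/∂y = ∂N/∂x ✓
Find F(x,y) such that ∂F/∂x = M, ∂F/∂y = N
Solution: 5x³/3 + xy + y³ = C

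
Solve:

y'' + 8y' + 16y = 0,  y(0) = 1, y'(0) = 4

General solution: y = (C₁ + C₂x)e^(-4x)
Repeated root r = -4
Applying ICs: C₁ = 1, C₂ = 8
Particular solution: y = (1 + 8x)e^(-4x)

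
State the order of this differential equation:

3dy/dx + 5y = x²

The order is 1 (highest derivative is of order 1).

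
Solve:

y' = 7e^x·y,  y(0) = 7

General solution: y = Ce^(7e^x)
Applying IC y(0) = 7:
Particular solution: y = 7e^(7(e^x - 1))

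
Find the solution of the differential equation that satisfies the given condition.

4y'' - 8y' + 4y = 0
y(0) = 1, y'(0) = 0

General solution: y = (C₁ + C₂x)e^x
Repeated root r = 1
Applying ICs: C₁ = 1, C₂ = -1
Particular solution: y = (1 - x)e^x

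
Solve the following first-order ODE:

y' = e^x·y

Separating variables and integrating:
ln|y| = e^x + C

General solution: y = Ce^(e^x)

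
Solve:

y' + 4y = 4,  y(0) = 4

General solution: y = 1 + Ce^(-4x)
Applying y(0) = 4: C = 4 - 1 = 3
Particular solution: y = 1 + 3e^(-4x)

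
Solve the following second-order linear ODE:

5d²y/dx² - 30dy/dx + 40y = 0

Characteristic equation: 5r² - 30r + 40 = 0
Divide by 5: r² - 6r + 8 = 0
Roots: r = 2, 4 (distinct real)
General solution: y = C₁e^(2x) + C₂e^(4x)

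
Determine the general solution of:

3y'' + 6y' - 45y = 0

Characteristic equation: 3r² + 6r - 45 = 0
Divide by 3: r² + 2r - 15 = 0
Roots: r = 3, -5 (distinct real)
General solution: y = C₁e^(3x) + C₂e^(-5x)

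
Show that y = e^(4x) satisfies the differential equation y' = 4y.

Verification:
y = e^(4x)
y' = 4e^(4x)
4y = 4e^(4x)
y' = 4y ✓

Yes, it is a solution.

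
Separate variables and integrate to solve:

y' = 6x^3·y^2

Separating variables and integrating:
-1/y = 3x^4/2 + C

General solution: y^-1 = (-3/2)x^4 + C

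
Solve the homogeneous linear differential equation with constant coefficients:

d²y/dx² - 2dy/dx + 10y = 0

Characteristic equation: r² - 2r + 10 = 0
Roots: r = 1 ± 3i (complex conjugates)
General solution: y = e^x(C₁cos(3x) + C₂sin(3x))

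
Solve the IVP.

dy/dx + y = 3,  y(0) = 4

General solution: y = 3 + Ce^(-x)
Applying y(0) = 4: C = 4 - 3 = 1
Particular solution: y = 3 + e^(-x)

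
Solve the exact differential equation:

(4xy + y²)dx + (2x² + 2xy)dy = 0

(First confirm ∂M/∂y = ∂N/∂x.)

Verify exactness: ∂M/∂y = ∂N/∂x ✓
Find F(x,y) such that ∂F/∂x = M, ∂F/∂y = N
Solution: 2x²y + xy² = C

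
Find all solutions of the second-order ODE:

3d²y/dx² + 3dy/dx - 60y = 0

Characteristic equation: 3r² + 3r - 60 = 0
Divide by 3: r² + r - 20 = 0
Roots: r = 4, -5 (distinct real)
General solution: y = C₁e^(4x) + C₂e^(-5x)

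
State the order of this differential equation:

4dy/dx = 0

The order is 1 (highest derivative is of order 1).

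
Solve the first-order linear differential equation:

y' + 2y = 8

Using integrating factor method:

General solution: y = 4 + Ce^(-2x)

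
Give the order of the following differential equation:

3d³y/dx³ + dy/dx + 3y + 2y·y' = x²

The order is 3 (highest derivative is of order 3).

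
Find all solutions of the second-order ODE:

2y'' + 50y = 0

Characteristic equation: 2r² + 50 = 0
Divide by 2: r² + 25 = 0
Roots: r = ±5i (complex conjugates)
General solution: y = C₁cos(5x) + C₂sin(5x)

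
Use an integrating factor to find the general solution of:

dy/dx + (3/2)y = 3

Using integrating factor method:

General solution: y = 2 + Ce^(-3x/2)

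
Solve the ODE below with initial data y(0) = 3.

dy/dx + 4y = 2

General solution: y = 1/2 + Ce^(-4x)
Applying y(0) = 3: C = 3 - 1/2 = 5/2
Particular solution: y = 1/2 + (5/2)e^(-4x)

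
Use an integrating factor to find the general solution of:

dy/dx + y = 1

Using integrating factor method:

General solution: y = 1 + Ce^(-x)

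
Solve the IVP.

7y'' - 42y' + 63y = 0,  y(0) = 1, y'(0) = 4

General solution: y = (C₁ + C₂x)e^(3x)
Repeated root r = 3
Applying ICs: C₁ = 1, C₂ = 1
Particular solution: y = (1 + x)e^(3x)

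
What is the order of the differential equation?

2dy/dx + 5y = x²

The order is 1 (highest derivative is of order 1).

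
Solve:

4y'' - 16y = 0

Characteristic equation: 4r² - 16 = 0
Divide by 4: r² - 4 = 0
Roots: r = 2, -2 (distinct real)
General solution: y = C₁e^(2x) + C₂e^(-2x)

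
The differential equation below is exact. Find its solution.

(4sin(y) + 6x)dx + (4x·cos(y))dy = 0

Verify exactness: ∂M/∂y = ∂N/∂x ✓
Find F(x,y) such that ∂F/∂x = M, ∂F/∂y = N
Solution: 4x·sin(y) + 3x² = C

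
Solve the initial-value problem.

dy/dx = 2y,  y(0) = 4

General solution: y = Ce^(2x)
Applying IC y(0) = 4:
Particular solution: y = 4e^(2x)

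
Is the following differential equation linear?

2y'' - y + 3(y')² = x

No. Nonlinear ((y')² term)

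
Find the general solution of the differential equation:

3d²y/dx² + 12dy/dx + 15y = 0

Characteristic equation: 3r² + 12r + 15 = 0
Divide by 3: r² + 4r + 5 = 0
Roots: r = -2 ± i (complex conjugates)
General solution: y = e^(-2x)(C₁cos(x) + C₂sin(x))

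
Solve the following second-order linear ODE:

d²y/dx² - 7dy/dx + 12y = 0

Characteristic equation: r² - 7r + 12 = 0
Roots: r = 3, 4 (distinct real)
General solution: y = C₁e^(3x) + C₂e^(4x)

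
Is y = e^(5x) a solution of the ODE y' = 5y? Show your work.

Verification:
y = e^(5x)
y' = 5e^(5x)
5y = 5e^(5x)
y' = 5y ✓

Yes, it is a solution.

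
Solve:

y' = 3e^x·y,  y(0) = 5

General solution: y = Ce^(3e^x)
Applying IC y(0) = 5:
Particular solution: y = 5e^(3(e^x - 1))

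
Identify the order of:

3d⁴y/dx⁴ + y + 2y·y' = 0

The order is 4 (highest derivative is of order 4).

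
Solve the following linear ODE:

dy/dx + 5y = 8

Using integrating factor method:

General solution: y = 8/5 + Ce^(-5x)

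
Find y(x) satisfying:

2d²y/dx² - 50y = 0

Characteristic equation: 2r² - 50 = 0
Divide by 2: r² - 25 = 0
Roots: r = 5, -5 (distinct real)
General solution: y = C₁e^(5x) + C₂e^(-5x)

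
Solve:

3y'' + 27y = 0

Characteristic equation: 3r² + 27 = 0
Divide by 3: r² + 9 = 0
Roots: r = ±3i (complex conjugates)
General solution: y = C₁cos(3x) + C₂sin(3x)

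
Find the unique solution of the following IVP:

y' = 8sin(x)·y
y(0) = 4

General solution: y = Ce^(-8cos(x))
Applying IC y(0) = 4:
Particular solution: y = 4e^(8(1-cos(x)))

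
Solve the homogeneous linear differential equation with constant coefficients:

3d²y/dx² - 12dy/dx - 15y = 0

Characteristic equation: 3r² - 12r - 15 = 0
Divide by 3: r² - 4r - 5 = 0
Roots: r = 5, -1 (distinct real)
General solution: y = C₁e^(5x) + C₂e^(-x)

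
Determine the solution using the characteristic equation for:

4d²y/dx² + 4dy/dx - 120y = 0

Characteristic equation: 4r² + 4r - 120 = 0
Divide by 4: r² + r - 30 = 0
Roots: r = 5, -6 (distinct real)
General solution: y = C₁e^(5x) + C₂e^(-6x)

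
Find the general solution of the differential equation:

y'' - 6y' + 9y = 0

Characteristic equation: r² - 6r + 9 = 0
Factored: (r - 3)² = 0
Repeated root: r = 3
General solution: y = (C₁ + C₂x)e^(3x)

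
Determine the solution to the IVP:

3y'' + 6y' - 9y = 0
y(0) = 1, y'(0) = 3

General solution: y = C₁e^x + C₂e^(-3x)
Applying ICs: C₁ = 3/2, C₂ = -1/2
Particular solution: y = (3/2)e^x - (1/2)e^(-3x)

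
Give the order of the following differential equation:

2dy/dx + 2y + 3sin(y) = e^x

The order is 1 (highest derivative is of order 1).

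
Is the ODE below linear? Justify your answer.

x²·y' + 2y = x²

Yes. Linear (y and its derivatives appear to the first power only, no products of y terms)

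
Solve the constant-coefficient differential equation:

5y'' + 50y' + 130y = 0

Characteristic equation: 5r² + 50r + 130 = 0
Divide by 5: r² + 10r + 26 = 0
Roots: r = -5 ± i (complex conjugates)
General solution: y = e^(-5x)(C₁cos(x) + C₂sin(x))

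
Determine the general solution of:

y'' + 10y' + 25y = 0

Characteristic equation: r² + 10r + 25 = 0
Factored: (r + 5)² = 0
Repeated root: r = -5
General solution: y = (C₁ + C₂x)e^(-5x)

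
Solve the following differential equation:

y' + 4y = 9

Using integrating factor method:

General solution: y = 9/4 + Ce^(-4x)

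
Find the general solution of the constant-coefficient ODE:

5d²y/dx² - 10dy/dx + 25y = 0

Characteristic equation: 5r² - 10r + 25 = 0
Divide by 5: r² - 2r + 5 = 0
Roots: r = 1 ± 2i (complex conjugates)
General solution: y = e^x(C₁cos(2x) + C₂sin(2x))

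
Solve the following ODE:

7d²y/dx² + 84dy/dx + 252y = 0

Characteristic equation: 7r² + 84r + 252 = 0
Divide by 7: r² + 12r + 36 = 0
Factored: (r + 6)² = 0
Repeated root: r = -6
General solution: y = (C₁ + C₂x)e^(-6x)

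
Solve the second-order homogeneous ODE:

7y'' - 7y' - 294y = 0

Characteristic equation: 7r² - 7r - 294 = 0
Divide by 7: r² - r - 42 = 0
Roots: r = 7, -6 (distinct real)
General solution: y = C₁e^(7x) + C₂e^(-6x)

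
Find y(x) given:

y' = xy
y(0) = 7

General solution: y = Ce^(x²/2)
Applying IC y(0) = 7:
Particular solution: y = 7e^(x²/2)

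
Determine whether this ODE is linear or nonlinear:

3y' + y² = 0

Nonlinear (y² term)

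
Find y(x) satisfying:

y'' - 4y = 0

Characteristic equation: r² - 4 = 0
Roots: r = 2, -2 (distinct real)
General solution: y = C₁e^(2x) + C₂e^(-2x)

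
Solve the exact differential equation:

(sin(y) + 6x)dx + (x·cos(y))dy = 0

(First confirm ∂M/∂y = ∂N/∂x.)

Verify exactness: ∂M/∂y = ∂N/∂x ✓
Find F(x,y) such that ∂F/∂x = M, ∂F/∂y = N
Solution: x·sin(y) + 3x² = C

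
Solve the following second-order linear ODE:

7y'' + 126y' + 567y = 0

Characteristic equation: 7r² + 126r + 567 = 0
Divide by 7: r² + 18r + 81 = 0
Factored: (r + 9)² = 0
Repeated root: r = -9
General solution: y = (C₁ + C₂x)e^(-9x)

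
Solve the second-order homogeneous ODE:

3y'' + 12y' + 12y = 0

Characteristic equation: 3r² + 12r + 12 = 0
Divide by 3: r² + 4r + 4 = 0
Factored: (r + 2)² = 0
Repeated root: r = -2
General solution: y = (C₁ + C₂x)e^(-2x)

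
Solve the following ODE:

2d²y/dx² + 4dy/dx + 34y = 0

Characteristic equation: 2r² + 4r + 34 = 0
Divide by 2: r² + 2r + 17 = 0
Roots: r = -1 ± 4i (complex conjugates)
General solution: y = e^(-x)(C₁cos(4x) + C₂sin(4x))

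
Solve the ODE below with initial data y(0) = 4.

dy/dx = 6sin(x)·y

General solution: y = Ce^(-6cos(x))
Applying IC y(0) = 4:
Particular solution: y = 4e^(6(1-cos(x)))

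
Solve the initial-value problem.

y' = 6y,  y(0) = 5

General solution: y = Ce^(6x)
Applying IC y(0) = 5:
Particular solution: y = 5e^(6x)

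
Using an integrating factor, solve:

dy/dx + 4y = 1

Using integrating factor method:

General solution: y = 1/4 + Ce^(-4x)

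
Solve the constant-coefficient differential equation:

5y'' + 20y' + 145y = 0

Characteristic equation: 5r² + 20r + 145 = 0
Divide by 5: r² + 4r + 29 = 0
Roots: r = -2 ± 5i (complex conjugates)
General solution: y = e^(-2x)(C₁cos(5x) + C₂sin(5x))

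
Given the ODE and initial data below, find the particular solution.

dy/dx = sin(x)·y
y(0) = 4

General solution: y = Ce^(-cos(x))
Applying IC y(0) = 4:
Particular solution: y = 4e^(1-cos(x))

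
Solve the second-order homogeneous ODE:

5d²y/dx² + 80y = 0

Characteristic equation: 5r² + 80 = 0
Divide by 5: r² + 16 = 0
Roots: r = ±4i (complex conjugates)
General solution: y = C₁cos(4x) + C₂sin(4x)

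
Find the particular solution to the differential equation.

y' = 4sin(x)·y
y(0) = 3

General solution: y = Ce^(-4cos(x))
Applying IC y(0) = 3:
Particular solution: y = 3e^(4(1-cos(x)))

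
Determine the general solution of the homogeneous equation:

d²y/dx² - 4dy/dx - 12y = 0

Characteristic equation: r² - 4r - 12 = 0
Roots: r = 6, -2 (distinct real)
General solution: y = C₁e^(6x) + C₂e^(-2x)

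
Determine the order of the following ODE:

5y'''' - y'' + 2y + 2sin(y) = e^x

The order is 4 (highest derivative is of order 4).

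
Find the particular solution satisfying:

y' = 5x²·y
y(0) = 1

General solution: y = Ce^(5x³/3)
Applying IC y(0) = 1:
Particular solution: y = e^(5x³/3)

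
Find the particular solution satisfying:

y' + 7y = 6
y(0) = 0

General solution: y = 6/7 + Ce^(-7x)
Applying y(0) = 0: C = 0 - 6/7 = -6/7
Particular solution: y = 6/7 - (6/7)e^(-7x)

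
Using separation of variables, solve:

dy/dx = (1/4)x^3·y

Separating variables and integrating:
ln|y| = x^4/16 + C

General solution: y = Ce^(x^4/16)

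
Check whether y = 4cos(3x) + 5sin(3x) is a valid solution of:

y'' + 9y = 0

Verification:
y'' = -36cos(3x) - 45sin(3x)
y'' + 9y = 0 ✓

Yes, it is a solution.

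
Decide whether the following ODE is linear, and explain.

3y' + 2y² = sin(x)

Nonlinear (y² term)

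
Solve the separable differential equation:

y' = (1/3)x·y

Separating variables and integrating:
ln|y| = x^2/6 + C

General solution: y = Ce^(x^2/6)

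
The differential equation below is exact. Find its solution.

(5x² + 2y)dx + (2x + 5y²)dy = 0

Verify exactness: ∂M/∂y = ∂N/∂x ✓
Find F(x,y) such that ∂F/∂x = M, ∂F/∂y = N
Solution: 5x³/3 + 2xy + 5y³/3 = C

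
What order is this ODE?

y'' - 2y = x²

The order is 2 (highest derivative is of order 2).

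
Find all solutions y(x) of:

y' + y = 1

Using integrating factor method:

General solution: y = 1 + Ce^(-x)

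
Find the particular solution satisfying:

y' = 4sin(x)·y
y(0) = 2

General solution: y = Ce^(-4cos(x))
Applying IC y(0) = 2:
Particular solution: y = 2e^(4(1-cos(x)))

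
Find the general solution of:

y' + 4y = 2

Using integrating factor method:

General solution: y = 1/2 + Ce^(-4x)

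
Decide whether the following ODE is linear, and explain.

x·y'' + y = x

Linear (y and its derivatives appear to the first power only, no products of y terms)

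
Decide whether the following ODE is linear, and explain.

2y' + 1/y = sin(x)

Nonlinear (1/y term)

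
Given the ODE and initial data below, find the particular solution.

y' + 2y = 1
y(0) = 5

General solution: y = 1/2 + Ce^(-2x)
Applying y(0) = 5: C = 5 - 1/2 = 9/2
Particular solution: y = 1/2 + (9/2)e^(-2x)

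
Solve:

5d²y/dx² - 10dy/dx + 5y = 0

Characteristic equation: 5r² - 10r + 5 = 0
Divide by 5: r² - 2r + 1 = 0
Factored: (r - 1)² = 0
Repeated root: r = 1
General solution: y = (C₁ + C₂x)e^x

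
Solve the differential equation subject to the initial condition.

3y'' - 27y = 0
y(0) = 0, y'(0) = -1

General solution: y = C₁e^(3x) + C₂e^(-3x)
Applying ICs: C₁ = -1/6, C₂ = 1/6
Particular solution: y = -(1/6)e^(3x) + (1/6)e^(-3x)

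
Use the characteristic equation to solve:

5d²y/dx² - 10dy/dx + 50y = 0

Characteristic equation: 5r² - 10r + 50 = 0
Divide by 5: r² - 2r + 10 = 0
Roots: r = 1 ± 3i (complex conjugates)
General solution: y = e^x(C₁cos(3x) + C₂sin(3x))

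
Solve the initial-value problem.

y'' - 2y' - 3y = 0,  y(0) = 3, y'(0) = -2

General solution: y = C₁e^(3x) + C₂e^(-x)
Applying ICs: C₁ = 1/4, C₂ = 11/4
Particular solution: y = (1/4)e^(3x) + (11/4)e^(-x)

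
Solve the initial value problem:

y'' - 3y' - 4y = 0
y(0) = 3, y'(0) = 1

General solution: y = C₁e^(4x) + C₂e^(-x)
Applying ICs: C₁ = 4/5, C₂ = 11/5
Particular solution: y = (4/5)e^(4x) + (11/5)e^(-x)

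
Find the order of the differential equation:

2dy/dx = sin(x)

The order is 1 (highest derivative is of order 1).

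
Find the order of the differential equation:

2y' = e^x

The order is 1 (highest derivative is of order 1).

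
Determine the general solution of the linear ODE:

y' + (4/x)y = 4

Using integrating factor method:

General solution: y = (4/5)x + Cx^(-4)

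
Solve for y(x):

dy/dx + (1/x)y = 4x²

Using integrating factor method:

General solution: y = x^3 + C/x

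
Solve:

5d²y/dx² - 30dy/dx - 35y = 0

Characteristic equation: 5r² - 30r - 35 = 0
Divide by 5: r² - 6r - 7 = 0
Roots: r = 7, -1 (distinct real)
General solution: y = C₁e^(7x) + C₂e^(-x)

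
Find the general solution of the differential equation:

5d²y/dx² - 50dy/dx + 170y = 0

Characteristic equation: 5r² - 50r + 170 = 0
Divide by 5: r² - 10r + 34 = 0
Roots: r = 5 ± 3i (complex conjugates)
General solution: y = e^(5x)(C₁cos(3x) + C₂sin(3x))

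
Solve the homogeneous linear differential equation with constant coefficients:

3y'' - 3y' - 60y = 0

Characteristic equation: 3r² - 3r - 60 = 0
Divide by 3: r² - r - 20 = 0
Roots: r = 5, -4 (distinct real)
General solution: y = C₁e^(5x) + C₂e^(-4x)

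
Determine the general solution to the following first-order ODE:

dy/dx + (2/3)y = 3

Using integrating factor method:

General solution: y = 9/2 + Ce^(-2x/3)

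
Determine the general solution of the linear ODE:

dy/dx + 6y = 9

Using integrating factor method:

General solution: y = 3/2 + Ce^(-6x)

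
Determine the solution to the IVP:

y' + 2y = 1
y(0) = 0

General solution: y = 1/2 + Ce^(-2x)
Applying y(0) = 0: C = 0 - 1/2 = -1/2
Particular solution: y = 1/2 - (1/2)e^(-2x)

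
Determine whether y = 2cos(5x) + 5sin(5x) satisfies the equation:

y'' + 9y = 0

Verification:
y'' = -50cos(5x) - 125sin(5x)
y'' + 9y ≠ 0 (frequency mismatch: got 25 instead of 9)

No, it is not a solution.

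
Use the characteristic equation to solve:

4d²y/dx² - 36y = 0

Characteristic equation: 4r² - 36 = 0
Divide by 4: r² - 9 = 0
Roots: r = 3, -3 (distinct real)
General solution: y = C₁e^(3x) + C₂e^(-3x)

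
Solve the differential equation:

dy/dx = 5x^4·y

Separating variables and integrating:
ln|y| = x^5 + C

General solution: y = Ce^(x^5)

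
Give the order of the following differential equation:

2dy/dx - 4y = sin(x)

The order is 1 (highest derivative is of order 1).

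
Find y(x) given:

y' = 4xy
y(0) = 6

General solution: y = Ce^(2x²)
Applying IC y(0) = 6:
Particular solution: y = 6e^(2x²)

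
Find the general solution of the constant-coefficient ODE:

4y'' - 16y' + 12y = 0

Characteristic equation: 4r² - 16r + 12 = 0
Divide by 4: r² - 4r + 3 = 0
Roots: r = 3, 1 (distinct real)
General solution: y = C₁e^(3x) + C₂e^x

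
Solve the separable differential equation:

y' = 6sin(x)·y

Separating variables and integrating:
ln|y| = -6cos(x) + C

General solution: y = Ce^(-6cos(x))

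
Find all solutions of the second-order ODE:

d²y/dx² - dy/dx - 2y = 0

Characteristic equation: r² - r - 2 = 0
Roots: r = 2, -1 (distinct real)
General solution: y = C₁e^(2x) + C₂e^(-x)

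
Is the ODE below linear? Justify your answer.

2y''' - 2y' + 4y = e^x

Yes. Linear (y and its derivatives appear to the first power only, no products of y terms)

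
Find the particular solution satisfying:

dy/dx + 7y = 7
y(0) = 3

General solution: y = 1 + Ce^(-7x)
Applying y(0) = 3: C = 3 - 1 = 2
Particular solution: y = 1 + 2e^(-7x)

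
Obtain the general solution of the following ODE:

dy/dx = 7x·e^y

Separating variables and integrating:
-e^(-y) = 7x²/2 + C

General solution: y = -ln(C - 7x²/2)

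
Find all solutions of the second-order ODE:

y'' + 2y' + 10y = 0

Characteristic equation: r² + 2r + 10 = 0
Roots: r = -1 ± 3i (complex conjugates)
General solution: y = e^(-x)(C₁cos(3x) + C₂sin(3x))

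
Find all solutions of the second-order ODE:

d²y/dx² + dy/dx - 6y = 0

Characteristic equation: r² + r - 6 = 0
Roots: r = 2, -3 (distinct real)
General solution: y = C₁e^(2x) + C₂e^(-3x)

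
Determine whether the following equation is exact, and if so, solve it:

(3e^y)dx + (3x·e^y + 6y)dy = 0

Verify exactness: ∂M/∂y = ∂N/∂x ✓
Find F(x,y) such that ∂F/∂x = M, ∂F/∂y = N
Solution: 3x·e^y + 3y² = C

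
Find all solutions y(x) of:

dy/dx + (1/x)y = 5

Using integrating factor method:

General solution: y = (5/2)x + C/x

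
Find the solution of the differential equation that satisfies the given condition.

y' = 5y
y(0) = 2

General solution: y = Ce^(5x)
Applying IC y(0) = 2:
Particular solution: y = 2e^(5x)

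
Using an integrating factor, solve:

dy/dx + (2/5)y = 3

Using integrating factor method:

General solution: y = 15/2 + Ce^(-2x/5)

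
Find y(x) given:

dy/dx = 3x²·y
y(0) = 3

General solution: y = Ce^(x³)
Applying IC y(0) = 3:
Particular solution: y = 3e^(x³)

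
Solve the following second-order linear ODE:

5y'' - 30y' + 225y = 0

Characteristic equation: 5r² - 30r + 225 = 0
Divide by 5: r² - 6r + 45 = 0
Roots: r = 3 ± 6i (complex conjugates)
General solution: y = e^(3x)(C₁cos(6x) + C₂sin(6x))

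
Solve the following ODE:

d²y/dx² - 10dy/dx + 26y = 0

Characteristic equation: r² - 10r + 26 = 0
Roots: r = 5 ± i (complex conjugates)
General solution: y = e^(5x)(C₁cos(x) + C₂sin(x))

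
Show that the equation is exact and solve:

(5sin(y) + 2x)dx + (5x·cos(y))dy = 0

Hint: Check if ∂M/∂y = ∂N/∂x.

Verify exactness: ∂M/∂y = ∂N/∂x ✓
Find F(x,y) such that ∂F/∂x = M, ∂F/∂y = N
Solution: 5x·sin(y) + x² = C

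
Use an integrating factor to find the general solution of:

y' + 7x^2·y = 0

Using integrating factor method:

General solution: y = Ce^(-7x^3/3)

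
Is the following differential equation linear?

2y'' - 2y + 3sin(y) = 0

No. Nonlinear (sin(y) is nonlinear in y)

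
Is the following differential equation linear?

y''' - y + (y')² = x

No. Nonlinear ((y')² term)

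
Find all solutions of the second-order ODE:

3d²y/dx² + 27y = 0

Characteristic equation: 3r² + 27 = 0
Divide by 3: r² + 9 = 0
Roots: r = ±3i (complex conjugates)
General solution: y = C₁cos(3x) + C₂sin(3x)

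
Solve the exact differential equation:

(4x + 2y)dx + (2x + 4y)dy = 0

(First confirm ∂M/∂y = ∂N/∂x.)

Verify exactness: ∂M/∂y = ∂N/∂x ✓
Find F(x,y) such that ∂F/∂x = M, ∂F/∂y = N
Solution: 2x² + 2xy + 2y² = C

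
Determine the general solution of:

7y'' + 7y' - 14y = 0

Characteristic equation: 7r² + 7r - 14 = 0
Divide by 7: r² + r - 2 = 0
Roots: r = 1, -2 (distinct real)
General solution: y = C₁e^x + C₂e^(-2x)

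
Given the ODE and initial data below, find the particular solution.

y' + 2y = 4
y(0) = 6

General solution: y = 2 + Ce^(-2x)
Applying y(0) = 6: C = 6 - 2 = 4
Particular solution: y = 2 + 4e^(-2x)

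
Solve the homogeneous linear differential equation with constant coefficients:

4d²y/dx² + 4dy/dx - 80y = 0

Characteristic equation: 4r² + 4r - 80 = 0
Divide by 4: r² + r - 20 = 0
Roots: r = 4, -5 (distinct real)
General solution: y = C₁e^(4x) + C₂e^(-5x)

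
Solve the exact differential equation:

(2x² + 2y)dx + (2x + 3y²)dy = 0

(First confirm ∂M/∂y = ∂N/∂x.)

Verify exactness: ∂M/∂y = ∂N/∂x ✓
Find F(x,y) such that ∂F/∂x = M, ∂F/∂y = N
Solution: 2x³/3 + 2xy + y³ = C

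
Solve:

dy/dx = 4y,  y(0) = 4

General solution: y = Ce^(4x)
Applying IC y(0) = 4:
Particular solution: y = 4e^(4x)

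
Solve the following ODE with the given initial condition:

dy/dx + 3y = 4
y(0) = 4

General solution: y = 4/3 + Ce^(-3x)
Applying y(0) = 4: C = 4 - 4/3 = 8/3
Particular solution: y = 4/3 + (8/3)e^(-3x)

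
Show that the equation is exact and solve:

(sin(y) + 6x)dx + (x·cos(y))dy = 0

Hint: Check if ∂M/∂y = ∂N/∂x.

Verify exactness: ∂M/∂y = ∂N/∂x ✓
Find F(x,y) such that ∂F/∂x = M, ∂F/∂y = N
Solution: x·sin(y) + 3x² = C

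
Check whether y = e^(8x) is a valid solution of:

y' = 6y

Verification:
y = e^(8x)
y' = 8e^(8x)
But 6y = 6e^(8x)
y' ≠ 6y — the derivative does not match

No, it is not a solution.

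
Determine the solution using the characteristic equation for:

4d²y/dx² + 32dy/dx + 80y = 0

Characteristic equation: 4r² + 32r + 80 = 0
Divide by 4: r² + 8r + 20 = 0
Roots: r = -4 ± 2i (complex conjugates)
General solution: y = e^(-4x)(C₁cos(2x) + C₂sin(2x))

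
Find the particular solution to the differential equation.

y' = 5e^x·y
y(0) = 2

General solution: y = Ce^(5e^x)
Applying IC y(0) = 2:
Particular solution: y = 2e^(5(e^x - 1))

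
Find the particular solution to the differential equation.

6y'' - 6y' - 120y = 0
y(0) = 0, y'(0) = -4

General solution: y = C₁e^(5x) + C₂e^(-4x)
Applying ICs: C₁ = -4/9, C₂ = 4/9
Particular solution: y = -(4/9)e^(5x) + (4/9)e^(-4x)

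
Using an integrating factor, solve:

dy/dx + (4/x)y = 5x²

Using integrating factor method:

General solution: y = (5/7)x^3 + Cx^(-4)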